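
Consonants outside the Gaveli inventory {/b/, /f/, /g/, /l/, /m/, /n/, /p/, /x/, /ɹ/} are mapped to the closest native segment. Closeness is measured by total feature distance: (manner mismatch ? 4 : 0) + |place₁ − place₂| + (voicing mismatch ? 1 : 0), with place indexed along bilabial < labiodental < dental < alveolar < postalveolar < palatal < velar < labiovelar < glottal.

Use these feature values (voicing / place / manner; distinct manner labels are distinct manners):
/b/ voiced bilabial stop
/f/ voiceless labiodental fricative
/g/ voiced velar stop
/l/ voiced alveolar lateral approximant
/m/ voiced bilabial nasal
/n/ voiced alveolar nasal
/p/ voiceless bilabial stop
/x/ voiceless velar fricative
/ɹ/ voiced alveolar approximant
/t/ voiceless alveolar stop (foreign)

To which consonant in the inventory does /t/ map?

/p/ is closest: same manner (stop), place distance 3 (alveolar→bilabial), same voicing; total 3. Next closest is /b/ at distance 4.

p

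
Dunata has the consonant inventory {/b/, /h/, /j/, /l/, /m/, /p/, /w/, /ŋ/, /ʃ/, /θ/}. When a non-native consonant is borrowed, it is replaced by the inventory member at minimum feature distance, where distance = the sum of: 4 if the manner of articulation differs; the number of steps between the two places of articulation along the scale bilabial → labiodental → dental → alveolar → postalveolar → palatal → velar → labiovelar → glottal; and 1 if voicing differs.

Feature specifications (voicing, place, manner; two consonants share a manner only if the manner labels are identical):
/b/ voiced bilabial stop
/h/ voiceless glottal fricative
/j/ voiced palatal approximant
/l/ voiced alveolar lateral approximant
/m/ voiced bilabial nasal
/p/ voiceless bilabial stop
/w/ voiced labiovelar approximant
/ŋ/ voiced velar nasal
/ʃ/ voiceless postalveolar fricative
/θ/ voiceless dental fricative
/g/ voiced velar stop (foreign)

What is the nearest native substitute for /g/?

/ŋ/ is closest: manner differs (stop→nasal, +4), place distance 0 (velar→velar), same voicing; total 4. Next closest is /j/ at distance 5.

ŋ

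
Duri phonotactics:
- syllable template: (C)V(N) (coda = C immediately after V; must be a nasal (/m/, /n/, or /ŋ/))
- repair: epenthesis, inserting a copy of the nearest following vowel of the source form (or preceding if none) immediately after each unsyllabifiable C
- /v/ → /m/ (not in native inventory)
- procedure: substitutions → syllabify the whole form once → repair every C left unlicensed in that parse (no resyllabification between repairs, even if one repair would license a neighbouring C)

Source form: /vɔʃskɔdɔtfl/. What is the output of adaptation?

mɔʃɔsɔkɔdɔtɔfɔlɔ

Substitution: /v/ → /m/, giving /mɔʃskɔdɔtfl/.
The consonants /ʃ/, /s/, /t/, /f/, /l/ cannot be parsed into a legal (C)V(N) syllable (only a nasal (/m/, /n/, or /ŋ/) is licensed in coda position; onsets are limited to one consonant).
Epenthesis after each stranded consonant: /ʃ/ → /ʃɔ/, /s/ → /sɔ/, /t/ → /tɔ/, /f/ → /fɔ/, /l/ → /lɔ/.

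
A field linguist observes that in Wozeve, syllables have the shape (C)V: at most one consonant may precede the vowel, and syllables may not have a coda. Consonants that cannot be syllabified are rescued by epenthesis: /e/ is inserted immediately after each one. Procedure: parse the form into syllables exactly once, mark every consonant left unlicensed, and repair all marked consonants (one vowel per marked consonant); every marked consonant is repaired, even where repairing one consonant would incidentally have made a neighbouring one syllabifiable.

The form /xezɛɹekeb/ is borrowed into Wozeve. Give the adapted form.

The consonants /b/ cannot be parsed into a legal (C)V syllable (no codas are permitted; onsets are limited to one consonant).
Inserting the epenthetic vowel yields /b/ → /be/.

xezɛɹekebe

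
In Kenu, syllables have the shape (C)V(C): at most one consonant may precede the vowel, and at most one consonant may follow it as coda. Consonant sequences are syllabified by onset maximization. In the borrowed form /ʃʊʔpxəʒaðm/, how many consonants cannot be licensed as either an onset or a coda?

The consonants /p/, /m/ cannot be parsed into a legal (C)V(C) syllable (at most one coda consonant is licensed; onsets are limited to one consonant).

2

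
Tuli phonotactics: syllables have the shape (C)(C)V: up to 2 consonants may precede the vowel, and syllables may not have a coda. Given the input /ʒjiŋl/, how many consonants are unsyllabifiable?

The consonants /ŋ/, /l/ cannot be parsed into a legal (C)(C)V syllable (no codas are permitted; onsets may contain at most 2 consonants).

2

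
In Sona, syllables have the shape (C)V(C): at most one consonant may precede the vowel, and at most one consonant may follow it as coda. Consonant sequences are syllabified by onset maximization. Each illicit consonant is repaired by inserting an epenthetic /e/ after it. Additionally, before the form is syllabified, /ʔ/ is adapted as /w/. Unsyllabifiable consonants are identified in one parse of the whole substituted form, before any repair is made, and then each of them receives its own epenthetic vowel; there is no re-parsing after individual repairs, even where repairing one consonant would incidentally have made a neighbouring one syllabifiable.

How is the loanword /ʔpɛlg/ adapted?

Substitution: /ʔ/ → /w/, giving /wpɛlg/.
Under (C)V(C), the unsyllabifiable consonants are /w/, /g/ (at most one coda consonant is licensed; onsets are limited to one consonant).
Inserting the epenthetic vowel yields /w/ → /we/, /g/ → /ge/.

wepɛlge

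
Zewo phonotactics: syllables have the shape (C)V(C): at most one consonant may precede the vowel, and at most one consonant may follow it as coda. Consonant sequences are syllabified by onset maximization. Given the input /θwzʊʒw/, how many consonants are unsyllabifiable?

3

Under (C)V(C), the unsyllabifiable consonants are /θ/, /w/, /w/ (at most one coda consonant is licensed; onsets are limited to one consonant).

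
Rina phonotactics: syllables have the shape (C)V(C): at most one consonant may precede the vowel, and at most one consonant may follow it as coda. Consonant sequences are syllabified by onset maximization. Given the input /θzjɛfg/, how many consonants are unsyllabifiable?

3

Under (C)V(C), the unsyllabifiable consonants are /θ/, /z/, /g/ (at most one coda consonant is licensed; onsets are limited to one consonant).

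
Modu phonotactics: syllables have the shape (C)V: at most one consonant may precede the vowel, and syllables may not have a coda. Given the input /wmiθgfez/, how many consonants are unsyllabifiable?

4

Under (C)V, the unsyllabifiable consonants are /w/, /θ/, /g/, /z/ (no codas are permitted; onsets are limited to one consonant).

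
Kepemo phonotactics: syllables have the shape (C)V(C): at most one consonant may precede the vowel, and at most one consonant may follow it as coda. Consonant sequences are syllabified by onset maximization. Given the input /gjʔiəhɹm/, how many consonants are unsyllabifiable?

4

Syllabifying with onset maximization leaves /g/, /j/, /ɹ/, /m/ stranded (at most one coda consonant is licensed; onsets are limited to one consonant).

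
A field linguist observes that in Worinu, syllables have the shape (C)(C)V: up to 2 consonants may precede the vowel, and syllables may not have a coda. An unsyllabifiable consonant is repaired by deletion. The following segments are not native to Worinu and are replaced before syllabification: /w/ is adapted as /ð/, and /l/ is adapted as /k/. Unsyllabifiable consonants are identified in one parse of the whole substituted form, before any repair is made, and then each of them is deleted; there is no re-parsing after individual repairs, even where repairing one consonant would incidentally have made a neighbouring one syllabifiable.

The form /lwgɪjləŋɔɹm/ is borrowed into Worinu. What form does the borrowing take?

ðgɪjkəŋɔ

Substitution: /l/ → /k/, /w/ → /ð/, giving /kðgɪjkəŋɔɹm/.
The consonants /k/, /ɹ/, /m/ cannot be parsed into a legal (C)(C)V syllable (no codas are permitted; onsets may contain at most 2 consonants).
Deletion applies to /k/, /ɹ/, /m/.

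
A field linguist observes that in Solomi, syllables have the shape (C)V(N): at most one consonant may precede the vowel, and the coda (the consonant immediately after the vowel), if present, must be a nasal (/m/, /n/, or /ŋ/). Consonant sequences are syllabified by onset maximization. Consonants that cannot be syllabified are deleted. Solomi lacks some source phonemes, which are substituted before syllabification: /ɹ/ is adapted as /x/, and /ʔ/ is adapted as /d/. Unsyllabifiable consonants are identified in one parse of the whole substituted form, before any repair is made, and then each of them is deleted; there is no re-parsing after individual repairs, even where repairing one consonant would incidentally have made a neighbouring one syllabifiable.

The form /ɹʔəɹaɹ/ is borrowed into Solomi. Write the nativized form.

dəxa

Substitution: /ɹ/ → /x/, /ʔ/ → /d/, giving /xdəxax/.
Under (C)V(N), the unsyllabifiable consonants are /x/, /x/ (only a nasal (/m/, /n/, or /ŋ/) is licensed in coda position; onsets are limited to one consonant).
Deletion applies to /x/, /x/.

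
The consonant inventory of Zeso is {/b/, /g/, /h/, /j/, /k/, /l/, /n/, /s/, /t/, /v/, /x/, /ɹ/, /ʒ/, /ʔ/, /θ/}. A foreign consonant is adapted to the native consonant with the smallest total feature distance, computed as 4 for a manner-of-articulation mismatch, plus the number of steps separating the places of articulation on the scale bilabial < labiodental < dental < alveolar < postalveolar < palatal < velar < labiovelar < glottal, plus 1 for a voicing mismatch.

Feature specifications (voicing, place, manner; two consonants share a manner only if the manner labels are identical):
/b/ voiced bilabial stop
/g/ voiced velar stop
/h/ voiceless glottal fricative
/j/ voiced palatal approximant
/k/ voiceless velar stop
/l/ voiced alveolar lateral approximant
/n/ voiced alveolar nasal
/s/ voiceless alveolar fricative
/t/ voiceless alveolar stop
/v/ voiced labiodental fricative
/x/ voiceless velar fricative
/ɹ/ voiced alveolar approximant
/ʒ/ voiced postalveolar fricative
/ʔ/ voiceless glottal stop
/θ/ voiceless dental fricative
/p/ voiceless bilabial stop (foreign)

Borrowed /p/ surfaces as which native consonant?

/b/ is closest: same manner (stop), place distance 0 (bilabial→bilabial), voicing differs (+1); total 1. Next closest is /t/ at distance 3.

b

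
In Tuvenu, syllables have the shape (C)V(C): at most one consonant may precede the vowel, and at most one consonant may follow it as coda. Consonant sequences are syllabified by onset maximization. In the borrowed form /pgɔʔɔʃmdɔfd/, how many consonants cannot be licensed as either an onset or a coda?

Syllabifying with onset maximization leaves /p/, /m/, /d/ stranded (at most one coda consonant is licensed; onsets are limited to one consonant).

3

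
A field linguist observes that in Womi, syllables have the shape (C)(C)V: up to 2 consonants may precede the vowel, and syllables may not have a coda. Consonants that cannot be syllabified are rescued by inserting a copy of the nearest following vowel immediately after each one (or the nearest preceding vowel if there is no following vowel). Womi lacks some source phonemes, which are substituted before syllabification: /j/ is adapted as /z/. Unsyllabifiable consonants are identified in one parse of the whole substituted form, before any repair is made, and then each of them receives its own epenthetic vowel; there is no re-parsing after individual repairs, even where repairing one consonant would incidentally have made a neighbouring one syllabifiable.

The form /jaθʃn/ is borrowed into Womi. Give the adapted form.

zaθaʃana

Substitution: /j/ → /z/, giving /zaθʃn/.
Syllabifying with onset maximization leaves /θ/, /ʃ/, /n/ stranded (no codas are permitted; onsets may contain at most 2 consonants).
Epenthesis after each stranded consonant: /θ/ → /θa/, /ʃ/ → /ʃa/, /n/ → /na/.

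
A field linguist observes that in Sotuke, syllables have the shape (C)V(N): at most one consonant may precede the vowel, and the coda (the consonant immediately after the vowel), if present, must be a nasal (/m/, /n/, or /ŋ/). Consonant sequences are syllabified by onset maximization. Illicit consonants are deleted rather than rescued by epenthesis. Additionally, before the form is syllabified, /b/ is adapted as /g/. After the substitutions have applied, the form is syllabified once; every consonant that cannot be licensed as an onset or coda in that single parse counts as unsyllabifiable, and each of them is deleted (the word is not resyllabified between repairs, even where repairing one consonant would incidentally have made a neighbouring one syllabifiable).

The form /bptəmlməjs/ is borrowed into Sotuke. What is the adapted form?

təmmə

Substitution: /b/ → /g/, giving /gptəmlməjs/.
Syllabifying with onset maximization leaves /g/, /p/, /l/, /j/, /s/ stranded (only a nasal (/m/, /n/, or /ŋ/) is licensed in coda position; onsets are limited to one consonant).
Each unlicensed consonant is deleted: /g/, /p/, /l/, /j/, /s/.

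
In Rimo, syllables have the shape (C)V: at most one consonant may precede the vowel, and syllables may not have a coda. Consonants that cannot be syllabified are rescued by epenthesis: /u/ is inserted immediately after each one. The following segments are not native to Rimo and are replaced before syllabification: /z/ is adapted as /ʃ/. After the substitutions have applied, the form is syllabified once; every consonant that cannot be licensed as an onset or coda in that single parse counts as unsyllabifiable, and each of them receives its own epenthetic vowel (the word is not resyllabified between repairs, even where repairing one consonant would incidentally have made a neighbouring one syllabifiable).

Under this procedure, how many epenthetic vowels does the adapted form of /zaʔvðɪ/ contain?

2

After substitution the input is /ʃaʔvðɪ/.
The unsyllabifiable consonants are /ʔ/, /v/; each receives one epenthetic vowel.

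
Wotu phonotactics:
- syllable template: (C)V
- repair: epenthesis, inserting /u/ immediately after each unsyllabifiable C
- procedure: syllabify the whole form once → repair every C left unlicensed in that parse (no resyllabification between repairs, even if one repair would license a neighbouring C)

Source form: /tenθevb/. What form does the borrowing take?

Syllabifying with onset maximization leaves /n/, /v/, /b/ stranded (no codas are permitted; onsets are limited to one consonant).
Inserting the epenthetic vowel yields /n/ → /nu/, /v/ → /vu/, /b/ → /bu/.

tenuθevubu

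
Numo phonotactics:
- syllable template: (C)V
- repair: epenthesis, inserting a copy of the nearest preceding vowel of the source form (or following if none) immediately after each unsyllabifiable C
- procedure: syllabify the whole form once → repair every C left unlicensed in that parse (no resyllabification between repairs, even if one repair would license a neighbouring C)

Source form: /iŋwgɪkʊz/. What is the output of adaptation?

Under (C)V, the unsyllabifiable consonants are /ŋ/, /w/, /z/ (no codas are permitted; onsets are limited to one consonant).
Each unlicensed consonant becomes the onset of a new syllable: /ŋ/ → /ŋi/, /w/ → /wi/, /z/ → /zʊ/.

iŋiwigɪkʊzʊ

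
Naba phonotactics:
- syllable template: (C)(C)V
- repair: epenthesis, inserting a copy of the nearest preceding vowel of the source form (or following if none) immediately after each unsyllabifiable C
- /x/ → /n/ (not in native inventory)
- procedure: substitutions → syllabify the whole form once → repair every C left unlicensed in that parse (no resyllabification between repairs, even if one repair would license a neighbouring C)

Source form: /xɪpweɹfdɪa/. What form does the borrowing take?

nɪpweɹefdɪa

Substitution: /x/ → /n/, giving /nɪpweɹfdɪa/.
Under (C)(C)V, the unsyllabifiable consonants are /ɹ/ (no codas are permitted; onsets may contain at most 2 consonants).
Inserting the epenthetic vowel yields /ɹ/ → /ɹe/.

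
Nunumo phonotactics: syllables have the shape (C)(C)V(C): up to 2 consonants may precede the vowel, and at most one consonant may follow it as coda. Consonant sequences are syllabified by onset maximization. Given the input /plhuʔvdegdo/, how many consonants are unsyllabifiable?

1

The consonants /p/ cannot be parsed into a legal (C)(C)V(C) syllable (at most one coda consonant is licensed; onsets may contain at most 2 consonants).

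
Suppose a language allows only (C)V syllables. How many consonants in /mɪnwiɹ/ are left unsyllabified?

Syllabifying with onset maximization leaves /n/, /ɹ/ stranded (no codas are permitted; onsets are limited to one consonant).

2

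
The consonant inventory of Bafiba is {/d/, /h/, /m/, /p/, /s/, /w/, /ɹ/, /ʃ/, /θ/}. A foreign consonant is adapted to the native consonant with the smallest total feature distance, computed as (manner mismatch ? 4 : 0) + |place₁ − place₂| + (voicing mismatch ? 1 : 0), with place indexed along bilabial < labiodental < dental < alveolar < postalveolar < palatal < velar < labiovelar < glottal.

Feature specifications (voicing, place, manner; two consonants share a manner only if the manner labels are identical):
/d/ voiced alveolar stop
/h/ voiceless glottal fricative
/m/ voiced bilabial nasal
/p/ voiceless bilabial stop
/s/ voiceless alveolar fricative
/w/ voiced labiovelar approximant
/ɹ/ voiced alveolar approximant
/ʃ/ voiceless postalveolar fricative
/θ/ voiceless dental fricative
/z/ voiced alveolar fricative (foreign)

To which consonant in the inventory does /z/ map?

/s/ is closest: same manner (fricative), place distance 0 (alveolar→alveolar), voicing differs (+1); total 1. Next closest is /ʃ/ at distance 2.

s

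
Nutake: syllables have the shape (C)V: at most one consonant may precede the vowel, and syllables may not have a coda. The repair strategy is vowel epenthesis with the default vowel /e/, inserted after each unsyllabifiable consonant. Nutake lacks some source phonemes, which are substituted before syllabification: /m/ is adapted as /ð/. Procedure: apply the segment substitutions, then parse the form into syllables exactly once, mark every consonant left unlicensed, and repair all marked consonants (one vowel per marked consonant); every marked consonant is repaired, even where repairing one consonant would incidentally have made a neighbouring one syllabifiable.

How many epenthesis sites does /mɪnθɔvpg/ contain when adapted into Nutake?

After substitution the input is /ðɪnθɔvpg/.
The unsyllabifiable consonants are /n/, /v/, /p/, /g/; each receives one epenthetic vowel.

4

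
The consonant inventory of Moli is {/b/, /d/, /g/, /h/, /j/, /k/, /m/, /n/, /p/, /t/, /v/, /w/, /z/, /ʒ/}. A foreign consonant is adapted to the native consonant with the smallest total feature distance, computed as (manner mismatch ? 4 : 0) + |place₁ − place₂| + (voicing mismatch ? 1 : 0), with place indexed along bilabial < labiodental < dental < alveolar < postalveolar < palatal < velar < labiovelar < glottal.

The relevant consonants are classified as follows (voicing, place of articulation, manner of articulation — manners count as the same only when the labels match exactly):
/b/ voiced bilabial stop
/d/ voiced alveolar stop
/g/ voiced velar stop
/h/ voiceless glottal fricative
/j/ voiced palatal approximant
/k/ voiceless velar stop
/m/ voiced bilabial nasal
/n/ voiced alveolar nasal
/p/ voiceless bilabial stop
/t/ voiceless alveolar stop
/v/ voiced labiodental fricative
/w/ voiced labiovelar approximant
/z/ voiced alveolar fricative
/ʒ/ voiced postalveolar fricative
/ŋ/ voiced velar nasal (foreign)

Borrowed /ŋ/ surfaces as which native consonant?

n

/n/ is closest: same manner (nasal), place distance 3 (velar→alveolar), same voicing; total 3. Next closest is /g/ at distance 4.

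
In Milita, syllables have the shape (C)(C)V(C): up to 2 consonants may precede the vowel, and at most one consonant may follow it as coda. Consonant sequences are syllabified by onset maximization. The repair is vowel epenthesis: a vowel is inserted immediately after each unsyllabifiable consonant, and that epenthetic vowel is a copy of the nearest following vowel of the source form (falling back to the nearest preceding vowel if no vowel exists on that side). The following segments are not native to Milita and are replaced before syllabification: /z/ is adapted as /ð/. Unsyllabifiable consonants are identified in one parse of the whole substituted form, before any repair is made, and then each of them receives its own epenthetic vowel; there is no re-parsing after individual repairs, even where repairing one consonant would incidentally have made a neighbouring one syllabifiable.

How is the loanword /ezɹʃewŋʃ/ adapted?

eðɹʃewŋeʃe

Substitution: /z/ → /ð/, giving /eðɹʃewŋʃ/.
Syllabifying with onset maximization leaves /ŋ/, /ʃ/ stranded (at most one coda consonant is licensed; onsets may contain at most 2 consonants).
Inserting the epenthetic vowel yields /ŋ/ → /ŋe/, /ʃ/ → /ʃe/.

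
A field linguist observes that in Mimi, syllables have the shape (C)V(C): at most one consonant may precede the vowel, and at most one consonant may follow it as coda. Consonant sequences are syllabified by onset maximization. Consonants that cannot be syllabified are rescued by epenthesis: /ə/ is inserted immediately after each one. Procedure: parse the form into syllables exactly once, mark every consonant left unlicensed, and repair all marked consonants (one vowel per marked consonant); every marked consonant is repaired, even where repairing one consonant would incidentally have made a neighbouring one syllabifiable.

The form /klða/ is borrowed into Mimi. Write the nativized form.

kələða

Under (C)V(C), the unsyllabifiable consonants are /k/, /l/ (at most one coda consonant is licensed; onsets are limited to one consonant).
Epenthesis after each stranded consonant: /k/ → /kə/, /l/ → /lə/.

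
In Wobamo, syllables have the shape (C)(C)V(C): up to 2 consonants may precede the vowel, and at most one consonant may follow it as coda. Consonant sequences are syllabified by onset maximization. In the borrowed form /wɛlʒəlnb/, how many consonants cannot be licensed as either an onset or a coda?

Under (C)(C)V(C), the unsyllabifiable consonants are /n/, /b/ (at most one coda consonant is licensed; onsets may contain at most 2 consonants).

2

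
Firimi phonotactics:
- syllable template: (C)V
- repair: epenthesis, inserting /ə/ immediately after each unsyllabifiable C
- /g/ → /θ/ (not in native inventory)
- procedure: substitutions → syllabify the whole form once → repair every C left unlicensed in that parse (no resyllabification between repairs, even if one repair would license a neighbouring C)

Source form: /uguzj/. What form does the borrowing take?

Substitution: /g/ → /θ/, giving /uθuzj/.
Under (C)V, the unsyllabifiable consonants are /z/, /j/ (no codas are permitted; onsets are limited to one consonant).
Epenthesis after each stranded consonant: /z/ → /zə/, /j/ → /jə/.

uθuzəjə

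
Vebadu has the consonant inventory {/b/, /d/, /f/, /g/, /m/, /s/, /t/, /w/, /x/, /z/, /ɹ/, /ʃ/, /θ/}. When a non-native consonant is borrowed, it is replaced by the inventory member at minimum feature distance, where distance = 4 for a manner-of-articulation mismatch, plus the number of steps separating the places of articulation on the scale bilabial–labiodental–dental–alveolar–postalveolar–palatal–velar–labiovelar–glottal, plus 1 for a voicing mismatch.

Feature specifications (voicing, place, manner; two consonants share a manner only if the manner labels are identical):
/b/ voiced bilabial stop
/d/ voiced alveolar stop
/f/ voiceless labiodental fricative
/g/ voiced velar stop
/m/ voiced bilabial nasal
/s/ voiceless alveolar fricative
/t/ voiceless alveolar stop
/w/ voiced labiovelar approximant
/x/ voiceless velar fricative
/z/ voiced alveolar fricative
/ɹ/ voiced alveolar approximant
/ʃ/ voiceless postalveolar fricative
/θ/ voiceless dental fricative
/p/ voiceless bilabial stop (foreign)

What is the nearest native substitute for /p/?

/b/ is closest: same manner (stop), place distance 0 (bilabial→bilabial), voicing differs (+1); total 1. Next closest is /t/ at distance 3.

b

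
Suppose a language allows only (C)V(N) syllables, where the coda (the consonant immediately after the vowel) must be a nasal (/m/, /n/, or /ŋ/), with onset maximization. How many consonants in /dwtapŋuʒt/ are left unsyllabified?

Syllabifying with onset maximization leaves /d/, /w/, /p/, /ʒ/, /t/ stranded (only a nasal (/m/, /n/, or /ŋ/) is licensed in coda position; onsets are limited to one consonant).

5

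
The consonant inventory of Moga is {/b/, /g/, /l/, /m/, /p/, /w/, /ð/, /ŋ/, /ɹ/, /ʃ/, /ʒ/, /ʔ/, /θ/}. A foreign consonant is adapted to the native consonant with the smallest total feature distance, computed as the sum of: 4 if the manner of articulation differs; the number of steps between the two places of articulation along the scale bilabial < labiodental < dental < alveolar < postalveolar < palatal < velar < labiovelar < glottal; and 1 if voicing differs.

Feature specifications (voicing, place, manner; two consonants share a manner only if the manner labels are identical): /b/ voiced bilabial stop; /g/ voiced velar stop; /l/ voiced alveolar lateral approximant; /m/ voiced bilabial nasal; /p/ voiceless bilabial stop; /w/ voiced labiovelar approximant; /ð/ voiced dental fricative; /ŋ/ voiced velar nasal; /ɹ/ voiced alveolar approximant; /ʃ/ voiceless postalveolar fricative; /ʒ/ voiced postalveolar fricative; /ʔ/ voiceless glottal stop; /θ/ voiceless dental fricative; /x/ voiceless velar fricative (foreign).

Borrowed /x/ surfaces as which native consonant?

/ʃ/ is closest: same manner (fricative), place distance 2 (velar→postalveolar), same voicing; total 2. Next closest is /ʒ/ at distance 3.

ʃ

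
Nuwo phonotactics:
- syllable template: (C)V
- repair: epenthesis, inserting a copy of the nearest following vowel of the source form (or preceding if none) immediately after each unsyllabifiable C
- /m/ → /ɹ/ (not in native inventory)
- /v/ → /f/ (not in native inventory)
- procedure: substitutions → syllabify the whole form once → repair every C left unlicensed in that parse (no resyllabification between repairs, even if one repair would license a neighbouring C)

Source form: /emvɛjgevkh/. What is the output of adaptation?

eɹɛfɛjegefekehe

Substitution: /m/ → /ɹ/, /v/ → /f/, giving /eɹfɛjgefkh/.
Under (C)V, the unsyllabifiable consonants are /ɹ/, /j/, /f/, /k/, /h/ (no codas are permitted; onsets are limited to one consonant).
Each unlicensed consonant becomes the onset of a new syllable: /ɹ/ → /ɹɛ/, /j/ → /je/, /f/ → /fe/, /k/ → /ke/, /h/ → /he/.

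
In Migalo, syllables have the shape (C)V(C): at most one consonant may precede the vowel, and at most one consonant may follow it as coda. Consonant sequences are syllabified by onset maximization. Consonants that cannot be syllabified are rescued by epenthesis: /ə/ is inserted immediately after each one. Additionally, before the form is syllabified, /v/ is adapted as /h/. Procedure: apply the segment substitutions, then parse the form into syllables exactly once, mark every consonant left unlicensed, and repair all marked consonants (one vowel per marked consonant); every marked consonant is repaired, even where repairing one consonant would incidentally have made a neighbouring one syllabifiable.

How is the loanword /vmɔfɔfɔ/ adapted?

həmɔfɔfɔ

Substitution: /v/ → /h/, giving /hmɔfɔfɔ/.
Syllabifying with onset maximization leaves /h/ stranded (at most one coda consonant is licensed; onsets are limited to one consonant).
Each unlicensed consonant becomes the onset of a new syllable: /h/ → /hə/.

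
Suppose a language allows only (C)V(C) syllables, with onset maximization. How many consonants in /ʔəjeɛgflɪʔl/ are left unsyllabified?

2

The consonants /f/, /l/ cannot be parsed into a legal (C)V(C) syllable (at most one coda consonant is licensed; onsets are limited to one consonant).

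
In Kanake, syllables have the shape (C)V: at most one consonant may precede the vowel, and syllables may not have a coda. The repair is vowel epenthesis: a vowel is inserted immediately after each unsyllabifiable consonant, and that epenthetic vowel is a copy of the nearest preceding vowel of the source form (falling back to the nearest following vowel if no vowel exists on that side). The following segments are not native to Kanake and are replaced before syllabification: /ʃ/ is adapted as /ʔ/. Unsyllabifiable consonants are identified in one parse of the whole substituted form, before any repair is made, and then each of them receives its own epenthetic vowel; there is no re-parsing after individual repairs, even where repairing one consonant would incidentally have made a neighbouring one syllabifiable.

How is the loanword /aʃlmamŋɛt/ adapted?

Substitution: /ʃ/ → /ʔ/, giving /aʔlmamŋɛt/.
The consonants /ʔ/, /l/, /m/, /t/ cannot be parsed into a legal (C)V syllable (no codas are permitted; onsets are limited to one consonant).
Epenthesis after each stranded consonant: /ʔ/ → /ʔa/, /l/ → /la/, /m/ → /ma/, /t/ → /tɛ/.

aʔalamamaŋɛtɛ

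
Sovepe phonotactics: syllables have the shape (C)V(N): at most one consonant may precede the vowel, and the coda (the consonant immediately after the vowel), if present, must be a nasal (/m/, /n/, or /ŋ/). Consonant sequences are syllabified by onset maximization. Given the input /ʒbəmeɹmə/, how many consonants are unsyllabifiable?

2

Under (C)V(N), the unsyllabifiable consonants are /ʒ/, /ɹ/ (only a nasal (/m/, /n/, or /ŋ/) is licensed in coda position; onsets are limited to one consonant).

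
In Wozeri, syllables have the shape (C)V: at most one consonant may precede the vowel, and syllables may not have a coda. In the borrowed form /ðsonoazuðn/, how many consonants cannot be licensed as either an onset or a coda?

3

Under (C)V, the unsyllabifiable consonants are /ð/, /ð/, /n/ (no codas are permitted; onsets are limited to one consonant).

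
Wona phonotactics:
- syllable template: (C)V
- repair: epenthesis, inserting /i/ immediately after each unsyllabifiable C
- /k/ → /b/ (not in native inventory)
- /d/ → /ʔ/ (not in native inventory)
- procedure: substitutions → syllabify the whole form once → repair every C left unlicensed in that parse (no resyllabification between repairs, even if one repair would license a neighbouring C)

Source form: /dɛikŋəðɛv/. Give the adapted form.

Substitution: /d/ → /ʔ/, /k/ → /b/, giving /ʔɛibŋəðɛv/.
The consonants /b/, /v/ cannot be parsed into a legal (C)V syllable (no codas are permitted; onsets are limited to one consonant).
Inserting the epenthetic vowel yields /b/ → /bi/, /v/ → /vi/.

ʔɛibiŋəðɛvi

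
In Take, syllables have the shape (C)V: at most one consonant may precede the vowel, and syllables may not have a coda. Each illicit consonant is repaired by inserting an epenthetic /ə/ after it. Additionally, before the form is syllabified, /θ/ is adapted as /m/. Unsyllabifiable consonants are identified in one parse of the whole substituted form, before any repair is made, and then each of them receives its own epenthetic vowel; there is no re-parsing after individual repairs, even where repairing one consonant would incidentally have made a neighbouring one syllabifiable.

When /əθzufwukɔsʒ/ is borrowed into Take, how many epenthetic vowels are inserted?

4

After substitution the input is /əmzufwukɔsʒ/.
The unsyllabifiable consonants are /m/, /f/, /s/, /ʒ/; each receives one epenthetic vowel.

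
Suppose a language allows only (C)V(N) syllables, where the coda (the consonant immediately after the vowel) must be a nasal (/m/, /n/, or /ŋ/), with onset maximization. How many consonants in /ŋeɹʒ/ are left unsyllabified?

Under (C)V(N), the unsyllabifiable consonants are /ɹ/, /ʒ/ (only a nasal (/m/, /n/, or /ŋ/) is licensed in coda position; onsets are limited to one consonant).

2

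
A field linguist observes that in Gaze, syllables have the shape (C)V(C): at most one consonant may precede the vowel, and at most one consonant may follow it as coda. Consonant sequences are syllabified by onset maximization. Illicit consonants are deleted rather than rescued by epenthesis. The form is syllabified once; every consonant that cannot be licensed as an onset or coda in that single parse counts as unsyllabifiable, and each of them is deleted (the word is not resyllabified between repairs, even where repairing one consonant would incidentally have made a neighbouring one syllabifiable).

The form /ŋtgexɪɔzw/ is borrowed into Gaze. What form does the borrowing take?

Syllabifying with onset maximization leaves /ŋ/, /t/, /w/ stranded (at most one coda consonant is licensed; onsets are limited to one consonant).
Deleting the stranded consonants removes /ŋ/, /t/, /w/.

gexɪɔz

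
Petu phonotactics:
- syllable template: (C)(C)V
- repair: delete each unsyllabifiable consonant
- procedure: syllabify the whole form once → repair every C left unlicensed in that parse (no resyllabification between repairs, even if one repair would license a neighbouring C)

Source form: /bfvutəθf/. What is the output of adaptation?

The consonants /b/, /θ/, /f/ cannot be parsed into a legal (C)(C)V syllable (no codas are permitted; onsets may contain at most 2 consonants).
Deletion applies to /b/, /θ/, /f/.

fvutə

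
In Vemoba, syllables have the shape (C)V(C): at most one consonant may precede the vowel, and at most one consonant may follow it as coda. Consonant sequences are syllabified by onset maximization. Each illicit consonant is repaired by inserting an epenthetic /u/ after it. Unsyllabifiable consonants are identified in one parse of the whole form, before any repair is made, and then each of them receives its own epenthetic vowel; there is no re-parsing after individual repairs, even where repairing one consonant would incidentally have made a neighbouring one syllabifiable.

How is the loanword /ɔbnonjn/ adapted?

The consonants /j/, /n/ cannot be parsed into a legal (C)V(C) syllable (at most one coda consonant is licensed; onsets are limited to one consonant).
Each unlicensed consonant becomes the onset of a new syllable: /j/ → /ju/, /n/ → /nu/.

ɔbnonjunu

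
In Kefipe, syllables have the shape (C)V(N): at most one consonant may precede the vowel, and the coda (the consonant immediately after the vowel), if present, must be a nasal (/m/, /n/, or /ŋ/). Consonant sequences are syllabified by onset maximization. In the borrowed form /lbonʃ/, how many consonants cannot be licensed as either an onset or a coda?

The consonants /l/, /ʃ/ cannot be parsed into a legal (C)V(N) syllable (only a nasal (/m/, /n/, or /ŋ/) is licensed in coda position; onsets are limited to one consonant).

2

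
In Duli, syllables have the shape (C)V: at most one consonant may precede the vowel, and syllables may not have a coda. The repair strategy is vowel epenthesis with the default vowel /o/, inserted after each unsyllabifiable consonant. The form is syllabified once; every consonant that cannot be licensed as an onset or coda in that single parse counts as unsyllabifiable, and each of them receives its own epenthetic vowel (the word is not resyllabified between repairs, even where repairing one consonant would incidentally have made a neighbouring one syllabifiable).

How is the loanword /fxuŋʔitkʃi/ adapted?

Syllabifying with onset maximization leaves /f/, /ŋ/, /t/, /k/ stranded (no codas are permitted; onsets are limited to one consonant).
Each unlicensed consonant becomes the onset of a new syllable: /f/ → /fo/, /ŋ/ → /ŋo/, /t/ → /to/, /k/ → /ko/.

foxuŋoʔitokoʃi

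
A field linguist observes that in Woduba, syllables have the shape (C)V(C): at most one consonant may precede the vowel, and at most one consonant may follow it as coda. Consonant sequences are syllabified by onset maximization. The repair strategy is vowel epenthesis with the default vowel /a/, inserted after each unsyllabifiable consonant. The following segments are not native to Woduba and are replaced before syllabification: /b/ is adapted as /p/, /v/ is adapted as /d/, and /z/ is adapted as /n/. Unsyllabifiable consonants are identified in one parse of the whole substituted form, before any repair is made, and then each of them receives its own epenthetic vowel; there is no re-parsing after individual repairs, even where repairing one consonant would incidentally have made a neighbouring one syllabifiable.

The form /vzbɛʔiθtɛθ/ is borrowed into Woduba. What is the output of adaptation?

danapɛʔiθtɛθ

Substitution: /v/ → /d/, /z/ → /n/, /b/ → /p/, giving /dnpɛʔiθtɛθ/.
The consonants /d/, /n/ cannot be parsed into a legal (C)V(C) syllable (at most one coda consonant is licensed; onsets are limited to one consonant).
Each unlicensed consonant becomes the onset of a new syllable: /d/ → /da/, /n/ → /na/.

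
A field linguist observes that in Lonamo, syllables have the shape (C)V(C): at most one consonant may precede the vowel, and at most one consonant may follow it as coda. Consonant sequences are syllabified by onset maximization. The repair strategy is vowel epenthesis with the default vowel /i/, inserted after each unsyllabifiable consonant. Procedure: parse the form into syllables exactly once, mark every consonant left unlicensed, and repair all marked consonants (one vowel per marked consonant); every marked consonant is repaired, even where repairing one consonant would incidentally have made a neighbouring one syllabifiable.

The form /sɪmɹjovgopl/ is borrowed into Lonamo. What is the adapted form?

sɪmɹijovgopli

The consonants /ɹ/, /l/ cannot be parsed into a legal (C)V(C) syllable (at most one coda consonant is licensed; onsets are limited to one consonant).
Epenthesis after each stranded consonant: /ɹ/ → /ɹi/, /l/ → /li/.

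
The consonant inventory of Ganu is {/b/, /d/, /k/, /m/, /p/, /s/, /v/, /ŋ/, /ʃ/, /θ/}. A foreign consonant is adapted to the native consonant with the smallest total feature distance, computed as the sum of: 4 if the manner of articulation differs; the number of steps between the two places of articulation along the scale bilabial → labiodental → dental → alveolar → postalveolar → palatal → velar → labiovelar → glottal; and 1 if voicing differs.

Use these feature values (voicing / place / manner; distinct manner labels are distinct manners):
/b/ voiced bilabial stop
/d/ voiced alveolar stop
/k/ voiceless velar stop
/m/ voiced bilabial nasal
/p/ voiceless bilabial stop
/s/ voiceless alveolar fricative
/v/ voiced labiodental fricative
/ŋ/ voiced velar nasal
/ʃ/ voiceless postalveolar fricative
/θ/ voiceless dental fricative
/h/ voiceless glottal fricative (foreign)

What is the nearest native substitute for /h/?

/ʃ/ is closest: same manner (fricative), place distance 4 (glottal→postalveolar), same voicing; total 4. Next closest is /s/ at distance 5.

ʃ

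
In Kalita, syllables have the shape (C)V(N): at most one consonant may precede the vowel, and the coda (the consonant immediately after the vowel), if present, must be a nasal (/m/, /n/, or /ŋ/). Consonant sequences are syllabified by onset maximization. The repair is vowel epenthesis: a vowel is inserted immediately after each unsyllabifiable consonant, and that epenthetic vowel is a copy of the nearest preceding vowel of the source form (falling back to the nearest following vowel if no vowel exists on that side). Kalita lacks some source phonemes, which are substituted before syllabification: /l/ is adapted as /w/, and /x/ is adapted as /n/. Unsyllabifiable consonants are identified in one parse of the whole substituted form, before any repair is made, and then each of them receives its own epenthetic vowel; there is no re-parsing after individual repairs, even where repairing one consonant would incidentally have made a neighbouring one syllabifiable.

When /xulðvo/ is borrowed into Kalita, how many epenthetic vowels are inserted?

After substitution the input is /nuwðvo/.
The unsyllabifiable consonants are /w/, /ð/; each receives one epenthetic vowel.

2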